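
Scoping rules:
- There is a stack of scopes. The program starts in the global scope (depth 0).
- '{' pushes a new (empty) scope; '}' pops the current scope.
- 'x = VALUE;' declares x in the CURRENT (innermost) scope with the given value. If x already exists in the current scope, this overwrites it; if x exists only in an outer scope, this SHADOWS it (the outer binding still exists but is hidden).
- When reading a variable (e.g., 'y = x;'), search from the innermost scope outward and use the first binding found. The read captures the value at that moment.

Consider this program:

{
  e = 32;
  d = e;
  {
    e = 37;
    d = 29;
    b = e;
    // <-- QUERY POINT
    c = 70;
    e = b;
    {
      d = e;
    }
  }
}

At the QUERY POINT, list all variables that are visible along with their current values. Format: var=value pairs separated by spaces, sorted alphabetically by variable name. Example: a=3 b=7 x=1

Answer: b=37 d=29 e=37

Derivation:
Step 1: enter scope (depth=1)
Step 2: declare e=32 at depth 1
Step 3: declare d=(read e)=32 at depth 1
Step 4: enter scope (depth=2)
Step 5: declare e=37 at depth 2
Step 6: declare d=29 at depth 2
Step 7: declare b=(read e)=37 at depth 2
Visible at query point: b=37 d=29 e=37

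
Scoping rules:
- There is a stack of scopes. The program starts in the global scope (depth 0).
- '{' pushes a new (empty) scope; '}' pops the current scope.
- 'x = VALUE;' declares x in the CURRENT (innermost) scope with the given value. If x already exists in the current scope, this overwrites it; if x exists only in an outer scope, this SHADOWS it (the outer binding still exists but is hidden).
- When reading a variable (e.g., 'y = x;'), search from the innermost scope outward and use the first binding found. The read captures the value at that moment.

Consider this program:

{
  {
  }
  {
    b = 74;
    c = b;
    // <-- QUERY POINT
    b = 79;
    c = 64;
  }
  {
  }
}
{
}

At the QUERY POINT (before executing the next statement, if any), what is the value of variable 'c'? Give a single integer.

Answer: 74

Derivation:
Step 1: enter scope (depth=1)
Step 2: enter scope (depth=2)
Step 3: exit scope (depth=1)
Step 4: enter scope (depth=2)
Step 5: declare b=74 at depth 2
Step 6: declare c=(read b)=74 at depth 2
Visible at query point: b=74 c=74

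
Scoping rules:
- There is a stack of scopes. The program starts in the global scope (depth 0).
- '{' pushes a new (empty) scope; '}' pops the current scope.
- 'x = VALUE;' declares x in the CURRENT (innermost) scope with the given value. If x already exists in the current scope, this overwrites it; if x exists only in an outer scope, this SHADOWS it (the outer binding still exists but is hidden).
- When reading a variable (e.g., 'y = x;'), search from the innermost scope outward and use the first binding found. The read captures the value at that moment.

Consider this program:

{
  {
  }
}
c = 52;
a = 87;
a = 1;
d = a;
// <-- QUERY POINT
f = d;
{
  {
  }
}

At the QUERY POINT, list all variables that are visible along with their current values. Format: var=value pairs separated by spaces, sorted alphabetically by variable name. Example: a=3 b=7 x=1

Step 1: enter scope (depth=1)
Step 2: enter scope (depth=2)
Step 3: exit scope (depth=1)
Step 4: exit scope (depth=0)
Step 5: declare c=52 at depth 0
Step 6: declare a=87 at depth 0
Step 7: declare a=1 at depth 0
Step 8: declare d=(read a)=1 at depth 0
Visible at query point: a=1 c=52 d=1

Answer: a=1 c=52 d=1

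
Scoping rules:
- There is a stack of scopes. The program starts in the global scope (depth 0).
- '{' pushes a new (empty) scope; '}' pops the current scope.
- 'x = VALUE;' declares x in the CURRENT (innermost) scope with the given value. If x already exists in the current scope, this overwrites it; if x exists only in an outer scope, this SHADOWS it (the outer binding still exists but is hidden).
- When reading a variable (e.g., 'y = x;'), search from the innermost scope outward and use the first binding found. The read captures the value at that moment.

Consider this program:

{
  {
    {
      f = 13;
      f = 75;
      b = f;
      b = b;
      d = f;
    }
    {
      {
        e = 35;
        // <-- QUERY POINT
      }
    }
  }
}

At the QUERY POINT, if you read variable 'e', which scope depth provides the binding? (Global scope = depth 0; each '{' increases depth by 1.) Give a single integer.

Step 1: enter scope (depth=1)
Step 2: enter scope (depth=2)
Step 3: enter scope (depth=3)
Step 4: declare f=13 at depth 3
Step 5: declare f=75 at depth 3
Step 6: declare b=(read f)=75 at depth 3
Step 7: declare b=(read b)=75 at depth 3
Step 8: declare d=(read f)=75 at depth 3
Step 9: exit scope (depth=2)
Step 10: enter scope (depth=3)
Step 11: enter scope (depth=4)
Step 12: declare e=35 at depth 4
Visible at query point: e=35

Answer: 4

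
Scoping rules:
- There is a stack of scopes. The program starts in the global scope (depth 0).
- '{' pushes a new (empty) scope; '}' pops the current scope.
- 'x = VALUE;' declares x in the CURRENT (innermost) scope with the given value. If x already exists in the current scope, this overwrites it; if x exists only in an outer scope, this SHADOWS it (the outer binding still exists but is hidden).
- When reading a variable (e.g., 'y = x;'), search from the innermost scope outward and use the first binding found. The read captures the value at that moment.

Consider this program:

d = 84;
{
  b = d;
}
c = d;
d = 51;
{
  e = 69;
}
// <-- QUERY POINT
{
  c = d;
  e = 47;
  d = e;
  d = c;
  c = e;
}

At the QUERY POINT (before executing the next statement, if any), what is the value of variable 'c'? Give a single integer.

Step 1: declare d=84 at depth 0
Step 2: enter scope (depth=1)
Step 3: declare b=(read d)=84 at depth 1
Step 4: exit scope (depth=0)
Step 5: declare c=(read d)=84 at depth 0
Step 6: declare d=51 at depth 0
Step 7: enter scope (depth=1)
Step 8: declare e=69 at depth 1
Step 9: exit scope (depth=0)
Visible at query point: c=84 d=51

Answer: 84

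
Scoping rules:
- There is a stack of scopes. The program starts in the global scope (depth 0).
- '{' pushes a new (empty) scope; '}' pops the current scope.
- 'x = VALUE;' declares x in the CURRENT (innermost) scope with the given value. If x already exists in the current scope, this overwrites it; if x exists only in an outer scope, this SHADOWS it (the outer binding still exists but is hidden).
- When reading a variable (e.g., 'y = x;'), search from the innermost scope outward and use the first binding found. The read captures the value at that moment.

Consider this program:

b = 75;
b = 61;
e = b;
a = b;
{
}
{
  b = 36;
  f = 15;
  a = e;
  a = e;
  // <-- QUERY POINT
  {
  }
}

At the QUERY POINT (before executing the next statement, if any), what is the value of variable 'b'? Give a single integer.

Step 1: declare b=75 at depth 0
Step 2: declare b=61 at depth 0
Step 3: declare e=(read b)=61 at depth 0
Step 4: declare a=(read b)=61 at depth 0
Step 5: enter scope (depth=1)
Step 6: exit scope (depth=0)
Step 7: enter scope (depth=1)
Step 8: declare b=36 at depth 1
Step 9: declare f=15 at depth 1
Step 10: declare a=(read e)=61 at depth 1
Step 11: declare a=(read e)=61 at depth 1
Visible at query point: a=61 b=36 e=61 f=15

Answer: 36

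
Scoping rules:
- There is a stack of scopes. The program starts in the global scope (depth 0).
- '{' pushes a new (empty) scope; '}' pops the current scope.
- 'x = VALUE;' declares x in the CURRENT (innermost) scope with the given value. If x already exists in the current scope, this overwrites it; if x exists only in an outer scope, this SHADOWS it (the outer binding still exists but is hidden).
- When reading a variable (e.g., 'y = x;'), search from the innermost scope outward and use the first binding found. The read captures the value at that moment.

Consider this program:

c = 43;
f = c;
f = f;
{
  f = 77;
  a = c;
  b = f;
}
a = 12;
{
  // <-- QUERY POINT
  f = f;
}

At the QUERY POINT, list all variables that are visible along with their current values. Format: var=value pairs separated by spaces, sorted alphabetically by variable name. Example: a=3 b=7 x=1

Answer: a=12 c=43 f=43

Derivation:
Step 1: declare c=43 at depth 0
Step 2: declare f=(read c)=43 at depth 0
Step 3: declare f=(read f)=43 at depth 0
Step 4: enter scope (depth=1)
Step 5: declare f=77 at depth 1
Step 6: declare a=(read c)=43 at depth 1
Step 7: declare b=(read f)=77 at depth 1
Step 8: exit scope (depth=0)
Step 9: declare a=12 at depth 0
Step 10: enter scope (depth=1)
Visible at query point: a=12 c=43 f=43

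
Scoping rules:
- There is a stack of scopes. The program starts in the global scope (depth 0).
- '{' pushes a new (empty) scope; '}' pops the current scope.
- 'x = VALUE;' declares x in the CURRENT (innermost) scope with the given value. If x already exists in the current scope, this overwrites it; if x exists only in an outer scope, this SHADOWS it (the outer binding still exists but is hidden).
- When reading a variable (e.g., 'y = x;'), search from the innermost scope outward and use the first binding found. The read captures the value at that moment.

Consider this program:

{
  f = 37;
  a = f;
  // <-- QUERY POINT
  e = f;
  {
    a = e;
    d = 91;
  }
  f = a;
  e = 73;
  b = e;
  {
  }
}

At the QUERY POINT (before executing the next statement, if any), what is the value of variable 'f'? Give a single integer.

Step 1: enter scope (depth=1)
Step 2: declare f=37 at depth 1
Step 3: declare a=(read f)=37 at depth 1
Visible at query point: a=37 f=37

Answer: 37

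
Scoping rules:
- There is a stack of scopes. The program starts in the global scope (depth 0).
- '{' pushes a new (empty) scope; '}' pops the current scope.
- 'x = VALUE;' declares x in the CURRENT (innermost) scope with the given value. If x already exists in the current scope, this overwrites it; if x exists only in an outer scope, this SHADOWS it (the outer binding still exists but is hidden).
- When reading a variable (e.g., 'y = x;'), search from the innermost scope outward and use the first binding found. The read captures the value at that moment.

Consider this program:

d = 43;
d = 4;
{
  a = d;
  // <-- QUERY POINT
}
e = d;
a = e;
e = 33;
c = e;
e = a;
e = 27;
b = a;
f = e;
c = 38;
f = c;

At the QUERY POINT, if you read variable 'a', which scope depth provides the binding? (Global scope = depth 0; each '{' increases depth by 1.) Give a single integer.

Step 1: declare d=43 at depth 0
Step 2: declare d=4 at depth 0
Step 3: enter scope (depth=1)
Step 4: declare a=(read d)=4 at depth 1
Visible at query point: a=4 d=4

Answer: 1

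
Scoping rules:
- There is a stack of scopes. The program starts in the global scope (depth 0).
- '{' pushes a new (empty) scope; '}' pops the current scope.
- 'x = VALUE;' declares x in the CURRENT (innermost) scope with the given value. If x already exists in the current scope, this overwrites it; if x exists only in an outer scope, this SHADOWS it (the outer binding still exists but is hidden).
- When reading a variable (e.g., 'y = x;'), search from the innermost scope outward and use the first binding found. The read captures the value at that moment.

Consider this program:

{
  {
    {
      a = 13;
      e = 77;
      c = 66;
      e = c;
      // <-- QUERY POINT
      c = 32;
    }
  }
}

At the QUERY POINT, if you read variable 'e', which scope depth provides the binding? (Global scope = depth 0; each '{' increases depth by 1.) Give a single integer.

Answer: 3

Derivation:
Step 1: enter scope (depth=1)
Step 2: enter scope (depth=2)
Step 3: enter scope (depth=3)
Step 4: declare a=13 at depth 3
Step 5: declare e=77 at depth 3
Step 6: declare c=66 at depth 3
Step 7: declare e=(read c)=66 at depth 3
Visible at query point: a=13 c=66 e=66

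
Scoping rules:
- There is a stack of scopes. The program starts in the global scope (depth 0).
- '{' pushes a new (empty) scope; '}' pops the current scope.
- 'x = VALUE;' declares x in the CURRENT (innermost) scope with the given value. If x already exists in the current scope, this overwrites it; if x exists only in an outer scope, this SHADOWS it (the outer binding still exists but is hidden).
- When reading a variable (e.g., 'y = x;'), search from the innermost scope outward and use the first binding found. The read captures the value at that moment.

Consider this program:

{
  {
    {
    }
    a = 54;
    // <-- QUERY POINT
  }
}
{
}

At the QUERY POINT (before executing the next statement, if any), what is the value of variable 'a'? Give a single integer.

Answer: 54

Derivation:
Step 1: enter scope (depth=1)
Step 2: enter scope (depth=2)
Step 3: enter scope (depth=3)
Step 4: exit scope (depth=2)
Step 5: declare a=54 at depth 2
Visible at query point: a=54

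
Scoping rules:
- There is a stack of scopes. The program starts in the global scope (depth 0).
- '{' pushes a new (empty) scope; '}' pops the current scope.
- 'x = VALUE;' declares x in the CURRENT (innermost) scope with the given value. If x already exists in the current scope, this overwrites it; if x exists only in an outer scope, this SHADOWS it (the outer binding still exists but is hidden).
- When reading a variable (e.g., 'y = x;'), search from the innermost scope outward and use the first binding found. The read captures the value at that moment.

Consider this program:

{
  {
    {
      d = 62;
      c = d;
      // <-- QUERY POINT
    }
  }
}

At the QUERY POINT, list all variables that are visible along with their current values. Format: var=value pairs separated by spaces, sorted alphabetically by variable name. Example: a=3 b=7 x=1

Step 1: enter scope (depth=1)
Step 2: enter scope (depth=2)
Step 3: enter scope (depth=3)
Step 4: declare d=62 at depth 3
Step 5: declare c=(read d)=62 at depth 3
Visible at query point: c=62 d=62

Answer: c=62 d=62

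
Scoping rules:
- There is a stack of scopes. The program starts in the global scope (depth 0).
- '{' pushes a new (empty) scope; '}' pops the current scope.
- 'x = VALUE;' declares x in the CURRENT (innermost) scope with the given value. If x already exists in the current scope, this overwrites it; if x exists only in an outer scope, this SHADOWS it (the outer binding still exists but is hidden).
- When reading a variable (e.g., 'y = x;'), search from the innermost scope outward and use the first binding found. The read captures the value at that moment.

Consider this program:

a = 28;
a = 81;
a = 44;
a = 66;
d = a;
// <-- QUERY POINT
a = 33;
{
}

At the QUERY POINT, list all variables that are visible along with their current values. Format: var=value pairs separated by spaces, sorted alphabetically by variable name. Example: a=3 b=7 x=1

Answer: a=66 d=66

Derivation:
Step 1: declare a=28 at depth 0
Step 2: declare a=81 at depth 0
Step 3: declare a=44 at depth 0
Step 4: declare a=66 at depth 0
Step 5: declare d=(read a)=66 at depth 0
Visible at query point: a=66 d=66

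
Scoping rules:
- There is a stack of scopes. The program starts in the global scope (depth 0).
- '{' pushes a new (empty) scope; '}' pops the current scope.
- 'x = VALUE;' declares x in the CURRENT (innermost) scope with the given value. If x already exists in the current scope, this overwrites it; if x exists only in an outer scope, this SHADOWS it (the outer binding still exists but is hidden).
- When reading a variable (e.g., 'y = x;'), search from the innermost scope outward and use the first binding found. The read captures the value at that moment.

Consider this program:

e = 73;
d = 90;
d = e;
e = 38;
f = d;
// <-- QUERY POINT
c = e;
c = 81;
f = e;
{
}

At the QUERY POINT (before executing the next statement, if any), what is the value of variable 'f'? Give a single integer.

Step 1: declare e=73 at depth 0
Step 2: declare d=90 at depth 0
Step 3: declare d=(read e)=73 at depth 0
Step 4: declare e=38 at depth 0
Step 5: declare f=(read d)=73 at depth 0
Visible at query point: d=73 e=38 f=73

Answer: 73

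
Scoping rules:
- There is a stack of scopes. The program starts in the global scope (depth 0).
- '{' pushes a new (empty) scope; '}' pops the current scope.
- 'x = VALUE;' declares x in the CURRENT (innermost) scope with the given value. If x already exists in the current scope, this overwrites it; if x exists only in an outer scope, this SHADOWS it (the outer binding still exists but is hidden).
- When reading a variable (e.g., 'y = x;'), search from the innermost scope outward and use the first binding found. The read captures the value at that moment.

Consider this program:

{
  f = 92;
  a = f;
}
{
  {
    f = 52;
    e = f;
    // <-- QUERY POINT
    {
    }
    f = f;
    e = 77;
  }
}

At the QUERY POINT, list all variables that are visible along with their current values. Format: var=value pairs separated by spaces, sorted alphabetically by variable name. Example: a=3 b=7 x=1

Step 1: enter scope (depth=1)
Step 2: declare f=92 at depth 1
Step 3: declare a=(read f)=92 at depth 1
Step 4: exit scope (depth=0)
Step 5: enter scope (depth=1)
Step 6: enter scope (depth=2)
Step 7: declare f=52 at depth 2
Step 8: declare e=(read f)=52 at depth 2
Visible at query point: e=52 f=52

Answer: e=52 f=52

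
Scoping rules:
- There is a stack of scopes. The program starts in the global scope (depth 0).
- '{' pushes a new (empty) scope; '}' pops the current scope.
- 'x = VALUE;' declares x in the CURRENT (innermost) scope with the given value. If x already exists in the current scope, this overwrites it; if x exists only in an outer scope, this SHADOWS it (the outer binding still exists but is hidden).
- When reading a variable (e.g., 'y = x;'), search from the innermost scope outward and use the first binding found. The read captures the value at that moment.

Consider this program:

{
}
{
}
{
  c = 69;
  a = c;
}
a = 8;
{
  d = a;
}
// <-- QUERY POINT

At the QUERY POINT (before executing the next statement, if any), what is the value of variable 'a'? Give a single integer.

Step 1: enter scope (depth=1)
Step 2: exit scope (depth=0)
Step 3: enter scope (depth=1)
Step 4: exit scope (depth=0)
Step 5: enter scope (depth=1)
Step 6: declare c=69 at depth 1
Step 7: declare a=(read c)=69 at depth 1
Step 8: exit scope (depth=0)
Step 9: declare a=8 at depth 0
Step 10: enter scope (depth=1)
Step 11: declare d=(read a)=8 at depth 1
Step 12: exit scope (depth=0)
Visible at query point: a=8

Answer: 8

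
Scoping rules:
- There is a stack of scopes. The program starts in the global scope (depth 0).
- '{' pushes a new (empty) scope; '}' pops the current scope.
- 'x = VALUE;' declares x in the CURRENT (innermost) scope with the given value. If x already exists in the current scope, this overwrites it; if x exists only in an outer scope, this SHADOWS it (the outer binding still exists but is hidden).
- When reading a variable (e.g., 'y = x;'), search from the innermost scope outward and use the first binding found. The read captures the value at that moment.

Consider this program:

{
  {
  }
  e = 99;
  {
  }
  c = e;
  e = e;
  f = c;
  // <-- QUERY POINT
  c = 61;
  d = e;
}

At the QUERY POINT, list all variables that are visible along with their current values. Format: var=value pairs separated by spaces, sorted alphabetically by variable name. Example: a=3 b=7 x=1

Step 1: enter scope (depth=1)
Step 2: enter scope (depth=2)
Step 3: exit scope (depth=1)
Step 4: declare e=99 at depth 1
Step 5: enter scope (depth=2)
Step 6: exit scope (depth=1)
Step 7: declare c=(read e)=99 at depth 1
Step 8: declare e=(read e)=99 at depth 1
Step 9: declare f=(read c)=99 at depth 1
Visible at query point: c=99 e=99 f=99

Answer: c=99 e=99 f=99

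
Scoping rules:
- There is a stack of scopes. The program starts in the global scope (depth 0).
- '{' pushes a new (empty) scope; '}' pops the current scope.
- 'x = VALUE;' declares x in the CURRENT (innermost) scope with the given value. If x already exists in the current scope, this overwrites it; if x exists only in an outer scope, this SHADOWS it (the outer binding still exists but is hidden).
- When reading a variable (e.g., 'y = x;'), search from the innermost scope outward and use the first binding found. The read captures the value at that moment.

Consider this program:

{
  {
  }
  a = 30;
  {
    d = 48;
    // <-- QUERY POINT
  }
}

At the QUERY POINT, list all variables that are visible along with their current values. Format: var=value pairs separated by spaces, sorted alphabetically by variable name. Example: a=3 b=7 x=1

Answer: a=30 d=48

Derivation:
Step 1: enter scope (depth=1)
Step 2: enter scope (depth=2)
Step 3: exit scope (depth=1)
Step 4: declare a=30 at depth 1
Step 5: enter scope (depth=2)
Step 6: declare d=48 at depth 2
Visible at query point: a=30 d=48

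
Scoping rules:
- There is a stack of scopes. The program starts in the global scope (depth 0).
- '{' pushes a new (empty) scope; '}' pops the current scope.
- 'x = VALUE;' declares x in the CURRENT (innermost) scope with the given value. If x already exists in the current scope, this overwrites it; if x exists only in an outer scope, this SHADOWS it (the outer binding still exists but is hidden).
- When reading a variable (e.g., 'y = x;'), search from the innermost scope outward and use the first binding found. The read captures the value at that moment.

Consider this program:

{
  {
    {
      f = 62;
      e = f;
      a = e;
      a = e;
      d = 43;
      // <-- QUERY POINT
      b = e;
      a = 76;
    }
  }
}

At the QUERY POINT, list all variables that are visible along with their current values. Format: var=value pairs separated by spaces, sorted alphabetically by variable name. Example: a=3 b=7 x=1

Answer: a=62 d=43 e=62 f=62

Derivation:
Step 1: enter scope (depth=1)
Step 2: enter scope (depth=2)
Step 3: enter scope (depth=3)
Step 4: declare f=62 at depth 3
Step 5: declare e=(read f)=62 at depth 3
Step 6: declare a=(read e)=62 at depth 3
Step 7: declare a=(read e)=62 at depth 3
Step 8: declare d=43 at depth 3
Visible at query point: a=62 d=43 e=62 f=62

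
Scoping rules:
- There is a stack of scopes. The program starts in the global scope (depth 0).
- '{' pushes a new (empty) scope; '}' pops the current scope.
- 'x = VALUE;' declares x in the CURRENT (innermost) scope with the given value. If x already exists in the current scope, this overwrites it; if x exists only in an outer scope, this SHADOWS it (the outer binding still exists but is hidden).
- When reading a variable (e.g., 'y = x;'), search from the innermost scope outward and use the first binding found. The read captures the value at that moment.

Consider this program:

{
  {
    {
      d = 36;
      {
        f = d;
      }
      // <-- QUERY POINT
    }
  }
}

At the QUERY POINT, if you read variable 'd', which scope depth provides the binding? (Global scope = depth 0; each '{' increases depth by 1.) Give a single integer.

Step 1: enter scope (depth=1)
Step 2: enter scope (depth=2)
Step 3: enter scope (depth=3)
Step 4: declare d=36 at depth 3
Step 5: enter scope (depth=4)
Step 6: declare f=(read d)=36 at depth 4
Step 7: exit scope (depth=3)
Visible at query point: d=36

Answer: 3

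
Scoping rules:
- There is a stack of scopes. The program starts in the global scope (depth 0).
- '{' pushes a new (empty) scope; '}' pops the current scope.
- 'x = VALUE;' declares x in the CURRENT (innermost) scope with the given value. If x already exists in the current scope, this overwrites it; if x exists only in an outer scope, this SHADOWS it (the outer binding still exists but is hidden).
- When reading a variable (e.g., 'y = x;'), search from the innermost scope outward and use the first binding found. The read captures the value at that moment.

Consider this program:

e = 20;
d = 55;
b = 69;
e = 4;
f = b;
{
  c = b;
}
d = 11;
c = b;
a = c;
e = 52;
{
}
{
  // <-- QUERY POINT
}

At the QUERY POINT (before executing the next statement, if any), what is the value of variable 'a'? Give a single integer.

Step 1: declare e=20 at depth 0
Step 2: declare d=55 at depth 0
Step 3: declare b=69 at depth 0
Step 4: declare e=4 at depth 0
Step 5: declare f=(read b)=69 at depth 0
Step 6: enter scope (depth=1)
Step 7: declare c=(read b)=69 at depth 1
Step 8: exit scope (depth=0)
Step 9: declare d=11 at depth 0
Step 10: declare c=(read b)=69 at depth 0
Step 11: declare a=(read c)=69 at depth 0
Step 12: declare e=52 at depth 0
Step 13: enter scope (depth=1)
Step 14: exit scope (depth=0)
Step 15: enter scope (depth=1)
Visible at query point: a=69 b=69 c=69 d=11 e=52 f=69

Answer: 69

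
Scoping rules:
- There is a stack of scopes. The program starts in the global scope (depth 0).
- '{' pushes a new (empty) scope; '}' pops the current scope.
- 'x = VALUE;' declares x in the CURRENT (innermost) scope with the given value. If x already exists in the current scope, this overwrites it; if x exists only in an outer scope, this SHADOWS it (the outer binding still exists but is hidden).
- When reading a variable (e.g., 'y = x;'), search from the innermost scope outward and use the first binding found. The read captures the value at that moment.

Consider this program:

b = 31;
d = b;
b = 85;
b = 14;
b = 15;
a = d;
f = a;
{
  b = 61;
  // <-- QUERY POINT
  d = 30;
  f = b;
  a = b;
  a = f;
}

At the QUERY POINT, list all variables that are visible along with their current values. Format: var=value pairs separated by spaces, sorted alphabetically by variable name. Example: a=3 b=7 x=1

Step 1: declare b=31 at depth 0
Step 2: declare d=(read b)=31 at depth 0
Step 3: declare b=85 at depth 0
Step 4: declare b=14 at depth 0
Step 5: declare b=15 at depth 0
Step 6: declare a=(read d)=31 at depth 0
Step 7: declare f=(read a)=31 at depth 0
Step 8: enter scope (depth=1)
Step 9: declare b=61 at depth 1
Visible at query point: a=31 b=61 d=31 f=31

Answer: a=31 b=61 d=31 f=31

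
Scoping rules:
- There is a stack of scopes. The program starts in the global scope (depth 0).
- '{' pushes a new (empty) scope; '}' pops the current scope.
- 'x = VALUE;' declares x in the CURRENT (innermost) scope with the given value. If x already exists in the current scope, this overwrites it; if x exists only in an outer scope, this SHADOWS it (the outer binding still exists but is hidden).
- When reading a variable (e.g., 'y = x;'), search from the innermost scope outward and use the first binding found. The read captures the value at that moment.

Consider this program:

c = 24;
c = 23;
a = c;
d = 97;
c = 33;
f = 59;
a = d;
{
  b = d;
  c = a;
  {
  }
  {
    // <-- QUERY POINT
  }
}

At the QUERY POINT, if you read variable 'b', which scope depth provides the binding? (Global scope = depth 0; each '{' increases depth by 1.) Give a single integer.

Answer: 1

Derivation:
Step 1: declare c=24 at depth 0
Step 2: declare c=23 at depth 0
Step 3: declare a=(read c)=23 at depth 0
Step 4: declare d=97 at depth 0
Step 5: declare c=33 at depth 0
Step 6: declare f=59 at depth 0
Step 7: declare a=(read d)=97 at depth 0
Step 8: enter scope (depth=1)
Step 9: declare b=(read d)=97 at depth 1
Step 10: declare c=(read a)=97 at depth 1
Step 11: enter scope (depth=2)
Step 12: exit scope (depth=1)
Step 13: enter scope (depth=2)
Visible at query point: a=97 b=97 c=97 d=97 f=59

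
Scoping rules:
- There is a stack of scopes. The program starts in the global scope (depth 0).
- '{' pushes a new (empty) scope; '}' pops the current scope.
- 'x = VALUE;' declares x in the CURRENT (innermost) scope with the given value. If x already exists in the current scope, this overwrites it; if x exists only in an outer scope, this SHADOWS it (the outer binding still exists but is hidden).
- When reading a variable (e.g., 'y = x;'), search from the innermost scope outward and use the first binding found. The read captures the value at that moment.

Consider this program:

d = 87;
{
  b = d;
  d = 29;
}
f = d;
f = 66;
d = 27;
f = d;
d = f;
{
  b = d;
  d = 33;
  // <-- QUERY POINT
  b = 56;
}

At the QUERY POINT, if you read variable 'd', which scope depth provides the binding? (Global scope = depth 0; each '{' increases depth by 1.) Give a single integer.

Answer: 1

Derivation:
Step 1: declare d=87 at depth 0
Step 2: enter scope (depth=1)
Step 3: declare b=(read d)=87 at depth 1
Step 4: declare d=29 at depth 1
Step 5: exit scope (depth=0)
Step 6: declare f=(read d)=87 at depth 0
Step 7: declare f=66 at depth 0
Step 8: declare d=27 at depth 0
Step 9: declare f=(read d)=27 at depth 0
Step 10: declare d=(read f)=27 at depth 0
Step 11: enter scope (depth=1)
Step 12: declare b=(read d)=27 at depth 1
Step 13: declare d=33 at depth 1
Visible at query point: b=27 d=33 f=27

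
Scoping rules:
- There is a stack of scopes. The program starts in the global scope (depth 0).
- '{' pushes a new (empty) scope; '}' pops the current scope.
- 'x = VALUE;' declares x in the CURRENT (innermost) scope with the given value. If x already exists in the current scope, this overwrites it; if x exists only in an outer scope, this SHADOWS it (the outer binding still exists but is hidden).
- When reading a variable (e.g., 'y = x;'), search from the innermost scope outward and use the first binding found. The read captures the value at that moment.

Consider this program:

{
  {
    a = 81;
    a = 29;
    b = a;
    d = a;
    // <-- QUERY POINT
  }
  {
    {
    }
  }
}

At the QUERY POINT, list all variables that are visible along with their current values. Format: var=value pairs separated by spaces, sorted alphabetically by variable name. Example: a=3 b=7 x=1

Answer: a=29 b=29 d=29

Derivation:
Step 1: enter scope (depth=1)
Step 2: enter scope (depth=2)
Step 3: declare a=81 at depth 2
Step 4: declare a=29 at depth 2
Step 5: declare b=(read a)=29 at depth 2
Step 6: declare d=(read a)=29 at depth 2
Visible at query point: a=29 b=29 d=29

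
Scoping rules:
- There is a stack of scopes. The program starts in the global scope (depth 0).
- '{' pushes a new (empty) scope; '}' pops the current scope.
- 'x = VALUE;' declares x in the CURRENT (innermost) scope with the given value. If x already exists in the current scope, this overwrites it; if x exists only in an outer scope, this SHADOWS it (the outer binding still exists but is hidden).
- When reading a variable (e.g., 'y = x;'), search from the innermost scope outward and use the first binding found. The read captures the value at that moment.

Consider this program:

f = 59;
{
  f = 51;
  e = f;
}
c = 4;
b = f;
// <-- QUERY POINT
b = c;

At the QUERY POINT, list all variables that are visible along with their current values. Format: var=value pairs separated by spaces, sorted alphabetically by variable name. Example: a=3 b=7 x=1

Answer: b=59 c=4 f=59

Derivation:
Step 1: declare f=59 at depth 0
Step 2: enter scope (depth=1)
Step 3: declare f=51 at depth 1
Step 4: declare e=(read f)=51 at depth 1
Step 5: exit scope (depth=0)
Step 6: declare c=4 at depth 0
Step 7: declare b=(read f)=59 at depth 0
Visible at query point: b=59 c=4 f=59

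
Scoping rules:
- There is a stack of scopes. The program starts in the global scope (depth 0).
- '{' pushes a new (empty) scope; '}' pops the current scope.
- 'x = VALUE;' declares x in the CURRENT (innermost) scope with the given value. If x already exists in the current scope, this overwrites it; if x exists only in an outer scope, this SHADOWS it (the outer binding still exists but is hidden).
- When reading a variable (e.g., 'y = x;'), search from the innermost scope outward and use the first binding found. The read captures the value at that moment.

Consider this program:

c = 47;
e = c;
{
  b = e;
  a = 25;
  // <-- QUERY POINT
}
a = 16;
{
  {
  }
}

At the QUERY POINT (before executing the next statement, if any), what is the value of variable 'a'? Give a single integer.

Step 1: declare c=47 at depth 0
Step 2: declare e=(read c)=47 at depth 0
Step 3: enter scope (depth=1)
Step 4: declare b=(read e)=47 at depth 1
Step 5: declare a=25 at depth 1
Visible at query point: a=25 b=47 c=47 e=47

Answer: 25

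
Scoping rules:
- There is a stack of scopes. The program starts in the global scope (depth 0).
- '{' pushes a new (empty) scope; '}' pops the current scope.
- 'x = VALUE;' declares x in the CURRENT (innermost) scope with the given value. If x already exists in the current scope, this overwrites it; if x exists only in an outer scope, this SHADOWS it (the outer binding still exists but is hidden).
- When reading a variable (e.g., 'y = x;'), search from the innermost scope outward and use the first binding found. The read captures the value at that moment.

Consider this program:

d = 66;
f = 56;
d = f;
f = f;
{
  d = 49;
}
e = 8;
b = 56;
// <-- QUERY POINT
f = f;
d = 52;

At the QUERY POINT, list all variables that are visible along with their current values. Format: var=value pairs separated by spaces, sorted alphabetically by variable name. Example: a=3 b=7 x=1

Answer: b=56 d=56 e=8 f=56

Derivation:
Step 1: declare d=66 at depth 0
Step 2: declare f=56 at depth 0
Step 3: declare d=(read f)=56 at depth 0
Step 4: declare f=(read f)=56 at depth 0
Step 5: enter scope (depth=1)
Step 6: declare d=49 at depth 1
Step 7: exit scope (depth=0)
Step 8: declare e=8 at depth 0
Step 9: declare b=56 at depth 0
Visible at query point: b=56 d=56 e=8 f=56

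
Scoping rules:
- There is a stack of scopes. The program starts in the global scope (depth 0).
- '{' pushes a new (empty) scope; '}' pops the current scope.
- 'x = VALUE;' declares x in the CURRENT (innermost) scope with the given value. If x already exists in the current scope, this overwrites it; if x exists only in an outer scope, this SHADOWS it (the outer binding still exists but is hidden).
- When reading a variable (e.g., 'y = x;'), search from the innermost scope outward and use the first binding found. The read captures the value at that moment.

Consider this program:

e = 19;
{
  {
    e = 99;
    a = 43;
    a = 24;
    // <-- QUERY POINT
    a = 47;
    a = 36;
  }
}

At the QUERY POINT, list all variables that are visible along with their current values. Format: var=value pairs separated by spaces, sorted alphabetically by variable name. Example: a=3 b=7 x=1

Step 1: declare e=19 at depth 0
Step 2: enter scope (depth=1)
Step 3: enter scope (depth=2)
Step 4: declare e=99 at depth 2
Step 5: declare a=43 at depth 2
Step 6: declare a=24 at depth 2
Visible at query point: a=24 e=99

Answer: a=24 e=99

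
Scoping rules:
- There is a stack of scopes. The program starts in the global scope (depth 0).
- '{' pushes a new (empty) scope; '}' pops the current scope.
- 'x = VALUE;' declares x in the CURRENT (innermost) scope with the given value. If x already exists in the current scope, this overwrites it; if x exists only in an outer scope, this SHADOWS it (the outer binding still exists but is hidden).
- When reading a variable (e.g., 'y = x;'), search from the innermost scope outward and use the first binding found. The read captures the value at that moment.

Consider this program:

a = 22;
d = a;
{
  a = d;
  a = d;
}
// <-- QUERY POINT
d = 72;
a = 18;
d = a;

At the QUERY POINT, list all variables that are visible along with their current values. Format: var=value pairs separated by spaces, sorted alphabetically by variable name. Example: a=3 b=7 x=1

Step 1: declare a=22 at depth 0
Step 2: declare d=(read a)=22 at depth 0
Step 3: enter scope (depth=1)
Step 4: declare a=(read d)=22 at depth 1
Step 5: declare a=(read d)=22 at depth 1
Step 6: exit scope (depth=0)
Visible at query point: a=22 d=22

Answer: a=22 d=22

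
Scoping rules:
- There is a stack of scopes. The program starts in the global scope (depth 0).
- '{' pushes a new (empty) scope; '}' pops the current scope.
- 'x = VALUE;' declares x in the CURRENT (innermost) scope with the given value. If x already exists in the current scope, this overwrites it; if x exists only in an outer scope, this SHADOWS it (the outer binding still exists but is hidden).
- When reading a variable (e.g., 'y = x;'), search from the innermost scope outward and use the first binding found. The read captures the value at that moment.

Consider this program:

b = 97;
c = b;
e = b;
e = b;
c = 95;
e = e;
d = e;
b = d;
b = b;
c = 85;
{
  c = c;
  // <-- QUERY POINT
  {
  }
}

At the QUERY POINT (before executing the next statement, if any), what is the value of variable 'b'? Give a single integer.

Step 1: declare b=97 at depth 0
Step 2: declare c=(read b)=97 at depth 0
Step 3: declare e=(read b)=97 at depth 0
Step 4: declare e=(read b)=97 at depth 0
Step 5: declare c=95 at depth 0
Step 6: declare e=(read e)=97 at depth 0
Step 7: declare d=(read e)=97 at depth 0
Step 8: declare b=(read d)=97 at depth 0
Step 9: declare b=(read b)=97 at depth 0
Step 10: declare c=85 at depth 0
Step 11: enter scope (depth=1)
Step 12: declare c=(read c)=85 at depth 1
Visible at query point: b=97 c=85 d=97 e=97

Answer: 97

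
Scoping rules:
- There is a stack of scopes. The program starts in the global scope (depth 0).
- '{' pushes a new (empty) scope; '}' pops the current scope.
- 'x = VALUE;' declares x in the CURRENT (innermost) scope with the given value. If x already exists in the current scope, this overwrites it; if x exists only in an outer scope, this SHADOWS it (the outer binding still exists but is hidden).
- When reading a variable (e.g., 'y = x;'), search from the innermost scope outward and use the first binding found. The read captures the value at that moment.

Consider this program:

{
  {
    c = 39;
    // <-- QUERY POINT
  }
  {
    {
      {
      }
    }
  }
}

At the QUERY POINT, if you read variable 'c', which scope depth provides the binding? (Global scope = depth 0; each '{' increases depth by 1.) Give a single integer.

Step 1: enter scope (depth=1)
Step 2: enter scope (depth=2)
Step 3: declare c=39 at depth 2
Visible at query point: c=39

Answer: 2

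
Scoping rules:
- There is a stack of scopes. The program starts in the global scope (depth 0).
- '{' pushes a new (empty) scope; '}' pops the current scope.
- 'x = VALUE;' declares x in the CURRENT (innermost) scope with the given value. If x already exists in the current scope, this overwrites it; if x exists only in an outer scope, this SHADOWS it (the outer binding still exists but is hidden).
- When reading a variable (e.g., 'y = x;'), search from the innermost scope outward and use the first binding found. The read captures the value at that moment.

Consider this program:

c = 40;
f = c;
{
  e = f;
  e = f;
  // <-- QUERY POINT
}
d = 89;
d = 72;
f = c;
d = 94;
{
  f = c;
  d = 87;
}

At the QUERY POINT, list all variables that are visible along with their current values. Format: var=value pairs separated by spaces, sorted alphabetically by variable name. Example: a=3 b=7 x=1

Step 1: declare c=40 at depth 0
Step 2: declare f=(read c)=40 at depth 0
Step 3: enter scope (depth=1)
Step 4: declare e=(read f)=40 at depth 1
Step 5: declare e=(read f)=40 at depth 1
Visible at query point: c=40 e=40 f=40

Answer: c=40 e=40 f=40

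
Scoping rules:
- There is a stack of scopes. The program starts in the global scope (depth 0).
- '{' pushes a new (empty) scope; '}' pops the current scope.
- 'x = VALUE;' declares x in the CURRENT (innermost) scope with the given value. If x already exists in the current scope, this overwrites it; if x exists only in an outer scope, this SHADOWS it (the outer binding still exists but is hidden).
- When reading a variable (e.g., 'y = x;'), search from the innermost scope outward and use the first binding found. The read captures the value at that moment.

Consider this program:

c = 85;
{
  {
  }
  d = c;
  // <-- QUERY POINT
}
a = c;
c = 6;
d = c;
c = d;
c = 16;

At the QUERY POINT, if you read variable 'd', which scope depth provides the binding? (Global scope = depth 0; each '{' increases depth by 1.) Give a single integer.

Step 1: declare c=85 at depth 0
Step 2: enter scope (depth=1)
Step 3: enter scope (depth=2)
Step 4: exit scope (depth=1)
Step 5: declare d=(read c)=85 at depth 1
Visible at query point: c=85 d=85

Answer: 1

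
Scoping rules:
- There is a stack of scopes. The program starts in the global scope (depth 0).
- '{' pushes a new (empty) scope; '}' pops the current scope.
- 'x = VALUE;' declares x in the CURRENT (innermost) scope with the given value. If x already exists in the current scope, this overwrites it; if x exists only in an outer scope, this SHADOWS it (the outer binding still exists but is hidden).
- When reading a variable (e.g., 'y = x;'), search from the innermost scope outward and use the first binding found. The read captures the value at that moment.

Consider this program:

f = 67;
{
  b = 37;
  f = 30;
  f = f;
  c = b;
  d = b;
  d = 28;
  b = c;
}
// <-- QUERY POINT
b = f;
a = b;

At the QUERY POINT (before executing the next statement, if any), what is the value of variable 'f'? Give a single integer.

Step 1: declare f=67 at depth 0
Step 2: enter scope (depth=1)
Step 3: declare b=37 at depth 1
Step 4: declare f=30 at depth 1
Step 5: declare f=(read f)=30 at depth 1
Step 6: declare c=(read b)=37 at depth 1
Step 7: declare d=(read b)=37 at depth 1
Step 8: declare d=28 at depth 1
Step 9: declare b=(read c)=37 at depth 1
Step 10: exit scope (depth=0)
Visible at query point: f=67

Answer: 67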